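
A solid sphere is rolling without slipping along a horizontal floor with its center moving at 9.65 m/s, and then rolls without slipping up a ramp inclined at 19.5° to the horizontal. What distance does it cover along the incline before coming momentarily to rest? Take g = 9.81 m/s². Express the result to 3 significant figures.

With I = (2/5)MR², the ratio k = I/(MR²) is 0.4.
The rolling condition ω = v/R makes the rotational term ½I(v/R)² = ½kMv², so KE_total = ½(1+k)Mv² = (7/10)Mv².
Setting this equal to Mgh gives the vertical rise h = (1+k)v₀²/(2g) = 1.4×9.65²/(2×9.81) = 6.645 m.
Along the incline, d = h/sinθ = 6.645/sin19.5° ≈ 19.9 m.

d ≈ 19.9 m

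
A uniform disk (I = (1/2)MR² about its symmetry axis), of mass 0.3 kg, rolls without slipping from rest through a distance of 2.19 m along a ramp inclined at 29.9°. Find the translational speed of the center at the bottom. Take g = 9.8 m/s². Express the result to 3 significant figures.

For this body I = (1/2)MR², i.e. k = I/(MR²) = 0.5.
The rolling condition ω = v/R makes the rotational term ½I(v/R)² = ½kMv², so KE_total = ½(1+k)Mv² = (3/4)Mv².
The vertical drop is h = L sinθ = 2.19 × sin29.9° = 1.092 m.
Setting Mgh = (3/4)Mv² gives v = √(2gh/(1+k)) = √(2·9.8·1.092/1.5) ≈ 3.78 m/s.

v ≈ 3.78 m/s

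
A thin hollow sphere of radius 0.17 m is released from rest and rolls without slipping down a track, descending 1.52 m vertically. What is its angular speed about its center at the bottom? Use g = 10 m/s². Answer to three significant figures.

ω ≈ 25.1 rad/s

For this body I = (2/3)MR², i.e. k = I/(MR²) = 2/3.
Pure rolling means v = ωR; then KE = ½Mv² + ½I(v/R)² = ½(1+k)Mv² = (5/6)Mv².
Energy conservation Mgh = ½(1+k)Mv² gives v = √(2gh/(1+k)) = √(2 × 10 × 1.52 / 1.667) = 4.271 m/s.
The angular speed follows from ω = v/R = 4.271/0.17 ≈ 25.1 rad/s.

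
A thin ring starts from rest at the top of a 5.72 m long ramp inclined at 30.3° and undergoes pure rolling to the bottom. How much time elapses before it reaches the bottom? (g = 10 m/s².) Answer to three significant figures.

t ≈ 2.13 s

With I = MR², the ratio k = I/(MR²) is 1.
Newton's second law down the slope: Mg sinθ − f = Ma. The torque equation fR = Iα (with α = a/R) gives f = kMa.
Hence a = g sinθ/(1+k) = 10×sin30.3°/2 = 2.523 m/s².
Starting from rest, L = ½at², so t = √(2L/a) = √(2×5.72/2.523) ≈ 2.13 s.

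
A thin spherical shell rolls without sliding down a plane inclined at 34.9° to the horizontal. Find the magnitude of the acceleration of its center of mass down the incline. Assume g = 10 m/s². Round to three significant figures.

a ≈ 3.43 m/s²

For this body I = (2/3)MR², i.e. k = I/(MR²) = 2/3.
Newton's second law down the slope: Mg sinθ − f = Ma. The torque equation fR = Iα (with α = a/R) gives f = kMa.
Eliminating f: Mg sinθ = (1+k)Ma, so a = g sinθ/(1+k) = 10 × sin34.9° / 1.667 ≈ 3.43 m/s².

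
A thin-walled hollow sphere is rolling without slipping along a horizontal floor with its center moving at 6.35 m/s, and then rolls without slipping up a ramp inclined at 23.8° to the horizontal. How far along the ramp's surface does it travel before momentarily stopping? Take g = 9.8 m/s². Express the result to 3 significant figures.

With I = (2/3)MR², the ratio k = I/(MR²) is 2/3.
Rolling without slipping gives ω = v/R, so the total kinetic energy is ½Mv² + ½Iω² = ½(1+k)Mv² = (5/6)Mv².
Setting this equal to Mgh gives the vertical rise h = (1+k)v₀²/(2g) = 1.667×6.35²/(2×9.8) = 3.429 m.
Along the incline, d = h/sinθ = 3.429/sin23.8° ≈ 8.50 m.

d ≈ 8.50 m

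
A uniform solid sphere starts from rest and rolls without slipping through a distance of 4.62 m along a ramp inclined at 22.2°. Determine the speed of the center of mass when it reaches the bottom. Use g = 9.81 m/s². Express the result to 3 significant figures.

v ≈ 4.95 m/s

With I = (2/5)MR², the ratio k = I/(MR²) is 0.4.
The rolling condition ω = v/R makes the rotational term ½I(v/R)² = ½kMv², so KE_total = ½(1+k)Mv² = (7/10)Mv².
The vertical drop is h = L sinθ = 4.62 × sin22.2° = 1.746 m.
Setting Mgh = (7/10)Mv² gives v = √(2gh/(1+k)) = √(2·9.81·1.746/1.4) ≈ 4.95 m/s.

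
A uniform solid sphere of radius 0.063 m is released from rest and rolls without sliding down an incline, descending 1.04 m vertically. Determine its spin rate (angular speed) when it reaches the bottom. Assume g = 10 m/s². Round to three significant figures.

ω ≈ 61.2 rad/s

With I = (2/5)MR², the ratio k = I/(MR²) is 0.4.
Since it rolls without slipping, ω = v/R and KE = ½Mv² + ½Iω² = ½(1+k)Mv² = (7/10)Mv².
Energy conservation Mgh = ½(1+k)Mv² gives v = √(2gh/(1+k)) = √(2 × 10 × 1.04 / 1.4) = 3.854 m/s.
Then ω = v/R = 3.854 / 0.063 ≈ 61.2 rad/s.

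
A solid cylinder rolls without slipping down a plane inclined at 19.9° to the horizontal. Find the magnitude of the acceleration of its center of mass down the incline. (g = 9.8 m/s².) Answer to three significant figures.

a ≈ 2.22 m/s²

Here I = (1/2)MR², so the shape factor k = I/(MR²) = 0.5.
Along the incline Mg sinθ − f = Ma, and torque about the center fR = Iα = kMR²(a/R) gives f = kMa.
Eliminating f: Mg sinθ = (1+k)Ma, so a = g sinθ/(1+k) = 9.8 × sin19.9° / 1.5 ≈ 2.22 m/s².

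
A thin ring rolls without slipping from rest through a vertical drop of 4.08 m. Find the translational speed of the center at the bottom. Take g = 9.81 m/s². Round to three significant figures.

For this body I = MR², i.e. k = I/(MR²) = 1.
Pure rolling means v = ωR; then KE = ½Mv² + ½I(v/R)² = ½(1+k)Mv² = Mv².
Energy conservation: Mgh = Mv², so v = √(2gh/(1+k)) = √(2 × 9.81 × 4.08 / 2) ≈ 6.33 m/s.

v ≈ 6.33 m/s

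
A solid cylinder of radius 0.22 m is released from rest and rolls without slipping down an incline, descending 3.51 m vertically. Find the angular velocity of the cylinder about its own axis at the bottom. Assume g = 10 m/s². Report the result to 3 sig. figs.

ω ≈ 31.1 rad/s

The moment of inertia is (1/2)MR², giving k ≡ I/(MR²) = 0.5.
The rolling condition ω = v/R makes the rotational term ½I(v/R)² = ½kMv², so KE_total = ½(1+k)Mv² = (3/4)Mv².
Energy conservation Mgh = ½(1+k)Mv² gives v = √(2gh/(1+k)) = √(2 × 10 × 3.51 / 1.5) = 6.841 m/s.
Then ω = v/R = 6.841 / 0.22 ≈ 31.1 rad/s.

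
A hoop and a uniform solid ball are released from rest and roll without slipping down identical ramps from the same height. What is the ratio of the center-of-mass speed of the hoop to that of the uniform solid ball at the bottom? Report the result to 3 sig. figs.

Each satisfies Mgh = ½(1+k)Mv² with k = I/(MR²), so v ∝ 1/√(1+k).
For the hoop k = 1; for the uniform solid ball k = 0.4.
v₁/v₂ = √((1+k₂)/(1+k₁)) = √(1.4/2) ≈ 0.837.

v_ratio ≈ 0.837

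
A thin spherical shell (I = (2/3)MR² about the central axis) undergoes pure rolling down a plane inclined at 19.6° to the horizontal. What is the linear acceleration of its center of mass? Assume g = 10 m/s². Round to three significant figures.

a ≈ 2.01 m/s²

Here I = (2/3)MR², so the shape factor k = I/(MR²) = 2/3.
Newton's second law down the slope: Mg sinθ − f = Ma. The torque equation fR = Iα (with α = a/R) gives f = kMa.
Eliminating f: Mg sinθ = (1+k)Ma, so a = g sinθ/(1+k) = 10 × sin19.6° / 1.667 ≈ 2.01 m/s².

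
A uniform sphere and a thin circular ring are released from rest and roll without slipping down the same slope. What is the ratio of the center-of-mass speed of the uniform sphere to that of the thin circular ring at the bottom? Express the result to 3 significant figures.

Each satisfies Mgh = ½(1+k)Mv² with k = I/(MR²), so v ∝ 1/√(1+k).
For the uniform sphere k = 0.4; for the thin circular ring k = 1.
v₁/v₂ = √((1+k₂)/(1+k₁)) = √(2/1.4) ≈ 1.20.

v_ratio ≈ 1.20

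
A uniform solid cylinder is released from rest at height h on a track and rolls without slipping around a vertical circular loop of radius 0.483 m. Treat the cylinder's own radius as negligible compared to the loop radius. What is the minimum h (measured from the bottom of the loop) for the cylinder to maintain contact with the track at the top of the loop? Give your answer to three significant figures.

For this body I = (1/2)MR², i.e. k = I/(MR²) = 0.5.
At the top, contact is just lost when gravity alone supplies the centripetal force: Mg = Mv_top²/r, i.e. v_top² = gr.
With ω = v/R, the kinetic energy at speed v is ½(1+k)Mv² = (3/4)Mv².
Energy conservation from release (height h) to the top (height 2r): Mgh = Mg(2r) + (3/4)M·gr.
Thus h_min = 2r + (1+k)r/2 = r(2 + 1.5/2) = 0.483 × 2.75 ≈ 1.33 m.

h_min ≈ 1.33 m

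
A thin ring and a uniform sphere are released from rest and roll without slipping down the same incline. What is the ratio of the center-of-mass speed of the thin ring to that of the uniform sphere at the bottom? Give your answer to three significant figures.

v_ratio ≈ 0.837

Each satisfies Mgh = ½(1+k)Mv² with k = I/(MR²), so v ∝ 1/√(1+k).
For the thin ring k = 1; for the uniform sphere k = 0.4.
v₁/v₂ = √((1+k₂)/(1+k₁)) = √(1.4/2) ≈ 0.837.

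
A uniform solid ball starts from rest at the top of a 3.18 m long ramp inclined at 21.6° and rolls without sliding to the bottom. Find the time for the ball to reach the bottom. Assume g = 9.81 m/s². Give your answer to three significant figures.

For this body I = (2/5)MR², i.e. k = I/(MR²) = 0.4.
Newton's second law down the slope: Mg sinθ − f = Ma. The torque equation fR = Iα (with α = a/R) gives f = kMa.
Hence a = g sinθ/(1+k) = 9.81×sin21.6°/1.4 = 2.58 m/s².
Starting from rest, L = ½at², so t = √(2L/a) = √(2×3.18/2.58) ≈ 1.57 s.

t ≈ 1.57 s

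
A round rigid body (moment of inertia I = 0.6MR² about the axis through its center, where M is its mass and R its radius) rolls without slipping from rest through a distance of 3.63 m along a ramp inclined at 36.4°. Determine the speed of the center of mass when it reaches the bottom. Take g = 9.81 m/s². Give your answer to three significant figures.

v ≈ 5.14 m/s

With I = 0.6MR², the ratio k = I/(MR²) is 0.6.
Since it rolls without slipping, ω = v/R and KE = ½Mv² + ½Iω² = ½(1+k)Mv² = (4/5)Mv².
The vertical drop is h = L sinθ = 3.63 × sin36.4° = 2.154 m.
Energy conservation: Mgh = (4/5)Mv², so v = √(2gh/(1+k)) = √(2 × 9.81 × 2.154 / 1.6) ≈ 5.14 m/s.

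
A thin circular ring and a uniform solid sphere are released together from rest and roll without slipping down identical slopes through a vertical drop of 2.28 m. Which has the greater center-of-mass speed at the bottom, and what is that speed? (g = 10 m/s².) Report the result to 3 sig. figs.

For rolling without slipping, Mgh = ½(1+k)Mv² where k = I/(MR²), so v = √(2gh/(1+k)).
Thin circular ring: k = 1, giving v = √(2×10×2.28/2) = 4.775 m/s.
Uniform solid sphere: k = 0.4, giving v = √(2×10×2.28/1.4) = 5.707 m/s.
The smaller k wins: the uniform solid sphere, at ≈ 5.71 m/s.

the uniform solid sphere, at v ≈ 5.71 m/s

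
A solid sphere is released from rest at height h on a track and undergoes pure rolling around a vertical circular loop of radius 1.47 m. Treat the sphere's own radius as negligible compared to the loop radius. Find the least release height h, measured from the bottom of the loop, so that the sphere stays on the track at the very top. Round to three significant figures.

h_min ≈ 3.97 m

Here I = (2/5)MR², so the shape factor k = I/(MR²) = 0.4.
At the top, contact is just lost when gravity alone supplies the centripetal force: Mg = Mv_top²/r, i.e. v_top² = gr.
With ω = v/R, the kinetic energy at speed v is ½(1+k)Mv² = (7/10)Mv².
Energy conservation from release (height h) to the top (height 2r): Mgh = Mg(2r) + (7/10)M·gr.
Thus h_min = 2r + (1+k)r/2 = r(2 + 1.4/2) = 1.47 × 2.7 ≈ 3.97 m.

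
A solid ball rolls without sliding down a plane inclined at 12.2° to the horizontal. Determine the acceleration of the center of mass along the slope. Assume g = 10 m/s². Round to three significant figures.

a ≈ 1.51 m/s²

The moment of inertia is (2/5)MR², giving k ≡ I/(MR²) = 0.4.
Newton's second law down the slope: Mg sinθ − f = Ma. The torque equation fR = Iα (with α = a/R) gives f = kMa.
Eliminating f: Mg sinθ = (1+k)Ma, so a = g sinθ/(1+k) = 10 × sin12.2° / 1.4 ≈ 1.51 m/s².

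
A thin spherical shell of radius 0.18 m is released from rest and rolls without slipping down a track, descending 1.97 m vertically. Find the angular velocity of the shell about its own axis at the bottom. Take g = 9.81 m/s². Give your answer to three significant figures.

ω ≈ 26.8 rad/s

With I = (2/3)MR², the ratio k = I/(MR²) is 2/3.
Pure rolling means v = ωR; then KE = ½Mv² + ½I(v/R)² = ½(1+k)Mv² = (5/6)Mv².
Energy conservation Mgh = ½(1+k)Mv² gives v = √(2gh/(1+k)) = √(2 × 9.81 × 1.97 / 1.667) = 4.816 m/s.
The angular speed follows from ω = v/R = 4.816/0.18 ≈ 26.8 rad/s.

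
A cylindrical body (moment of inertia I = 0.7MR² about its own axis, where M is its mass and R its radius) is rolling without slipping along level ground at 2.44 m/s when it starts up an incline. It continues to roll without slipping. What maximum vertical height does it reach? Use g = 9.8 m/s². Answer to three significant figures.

h ≈ 0.516 m

With I = 0.7MR², the ratio k = I/(MR²) is 0.7.
Pure rolling means v = ωR; then KE = ½Mv² + ½I(v/R)² = ½(1+k)Mv² = (17/20)Mv².
All of this converts to potential energy at the highest point: (17/20)Mv₀² = Mgh.
Thus h = (1+k)v₀²/(2g) = 1.7 × 2.44² / (2 × 9.8) ≈ 0.516 m.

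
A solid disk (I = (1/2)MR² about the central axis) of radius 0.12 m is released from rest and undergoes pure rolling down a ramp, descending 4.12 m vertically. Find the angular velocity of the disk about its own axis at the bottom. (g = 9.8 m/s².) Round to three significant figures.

With I = (1/2)MR², the ratio k = I/(MR²) is 0.5.
The rolling condition ω = v/R makes the rotational term ½I(v/R)² = ½kMv², so KE_total = ½(1+k)Mv² = (3/4)Mv².
Energy conservation Mgh = ½(1+k)Mv² gives v = √(2gh/(1+k)) = √(2 × 9.8 × 4.12 / 1.5) = 7.337 m/s.
The angular speed follows from ω = v/R = 7.337/0.12 ≈ 61.1 rad/s.

ω ≈ 61.1 rad/s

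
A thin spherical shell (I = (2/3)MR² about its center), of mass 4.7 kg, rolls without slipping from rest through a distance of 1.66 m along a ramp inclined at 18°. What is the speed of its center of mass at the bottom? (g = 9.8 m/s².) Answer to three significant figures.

For this body I = (2/3)MR², i.e. k = I/(MR²) = 2/3.
Pure rolling means v = ωR; then KE = ½Mv² + ½I(v/R)² = ½(1+k)Mv² = (5/6)Mv².
The vertical drop is h = L sinθ = 1.66 × sin18° = 0.513 m.
Energy conservation: Mgh = (5/6)Mv², so v = √(2gh/(1+k)) = √(2 × 9.8 × 0.513 / 1.667) ≈ 2.46 m/s.

v ≈ 2.46 m/s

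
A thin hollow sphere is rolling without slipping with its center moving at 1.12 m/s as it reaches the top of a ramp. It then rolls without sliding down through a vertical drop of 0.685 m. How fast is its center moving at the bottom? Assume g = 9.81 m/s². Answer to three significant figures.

For this body I = (2/3)MR², i.e. k = I/(MR²) = 2/3.
The rolling condition ω = v/R makes the rotational term ½I(v/R)² = ½kMv², so KE_total = ½(1+k)Mv² = (5/6)Mv².
Conserving energy between top and bottom: (5/6)Mv² = (5/6)Mv₀² + Mgh, hence v² = v₀² + 2gh/(1+k).
v = √(1.12² + 2×9.81×0.685/1.667) = √9.318 ≈ 3.05 m/s.

v ≈ 3.05 m/s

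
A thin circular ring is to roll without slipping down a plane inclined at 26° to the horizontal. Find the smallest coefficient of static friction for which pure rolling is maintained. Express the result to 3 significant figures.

μ_min ≈ 0.244

Here I = MR², so the shape factor k = I/(MR²) = 1.
Along the incline Mg sinθ − f = Ma, and torque about the center fR = Iα = kMR²(a/R) gives f = kMa.
These give a = g sinθ/(1+k) and the required friction f = kMg sinθ/(1+k).
The normal force is N = Mg cosθ, so μ_min = f/N = k tanθ/(1+k).
μ_min = 1 × tan26° / 2 ≈ 0.244.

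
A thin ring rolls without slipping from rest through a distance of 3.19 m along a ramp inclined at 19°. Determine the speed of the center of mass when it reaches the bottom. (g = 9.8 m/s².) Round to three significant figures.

v ≈ 3.19 m/s

Here I = MR², so the shape factor k = I/(MR²) = 1.
The rolling condition ω = v/R makes the rotational term ½I(v/R)² = ½kMv², so KE_total = ½(1+k)Mv² = Mv².
The vertical drop is h = L sinθ = 3.19 × sin19° = 1.039 m.
Energy conservation: Mgh = Mv², so v = √(2gh/(1+k)) = √(2 × 9.8 × 1.039 / 2) ≈ 3.19 m/s.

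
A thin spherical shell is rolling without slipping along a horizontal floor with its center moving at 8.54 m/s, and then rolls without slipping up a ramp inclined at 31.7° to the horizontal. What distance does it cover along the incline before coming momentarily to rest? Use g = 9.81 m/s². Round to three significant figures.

With I = (2/3)MR², the ratio k = I/(MR²) is 2/3.
Since it rolls without slipping, ω = v/R and KE = ½Mv² + ½Iω² = ½(1+k)Mv² = (5/6)Mv².
Setting this equal to Mgh gives the vertical rise h = (1+k)v₀²/(2g) = 1.667×8.54²/(2×9.81) = 6.195 m.
The distance along the slope is d = h/sinθ = 6.195/sin31.7° ≈ 11.8 m.

d ≈ 11.8 m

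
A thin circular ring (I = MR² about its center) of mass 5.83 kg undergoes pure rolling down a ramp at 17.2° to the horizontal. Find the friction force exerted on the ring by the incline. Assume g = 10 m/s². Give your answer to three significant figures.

f ≈ 8.62 N

With I = MR², the ratio k = I/(MR²) is 1.
Newton's second law down the slope: Mg sinθ − f = Ma. The torque equation fR = Iα (with α = a/R) gives f = kMa.
Combining, a = g sinθ/(1+k) and f = kMa = kMg sinθ/(1+k).
f = 1 × 5.83 × 10 × sin17.2° / 2 ≈ 8.62 N.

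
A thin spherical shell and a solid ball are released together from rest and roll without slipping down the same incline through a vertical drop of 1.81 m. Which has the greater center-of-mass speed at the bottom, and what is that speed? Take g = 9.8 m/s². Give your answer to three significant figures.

the solid ball, at v ≈ 5.03 m/s

For rolling without slipping, Mgh = ½(1+k)Mv² where k = I/(MR²), so v = √(2gh/(1+k)).
Thin spherical shell: k = 2/3, giving v = √(2×9.8×1.81/1.667) = 4.614 m/s.
Solid ball: k = 0.4, giving v = √(2×9.8×1.81/1.4) = 5.034 m/s.
The smaller k wins: the solid ball, at ≈ 5.03 m/s.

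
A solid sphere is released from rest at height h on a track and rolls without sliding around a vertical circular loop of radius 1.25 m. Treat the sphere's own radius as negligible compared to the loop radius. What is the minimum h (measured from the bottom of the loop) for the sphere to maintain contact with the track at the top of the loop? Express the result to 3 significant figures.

h_min ≈ 3.38 m

For this body I = (2/5)MR², i.e. k = I/(MR²) = 0.4.
At the top, contact is just lost when gravity alone supplies the centripetal force: Mg = Mv_top²/r, i.e. v_top² = gr.
With ω = v/R, the kinetic energy at speed v is ½(1+k)Mv² = (7/10)Mv².
Energy conservation from release (height h) to the top (height 2r): Mgh = Mg(2r) + (7/10)M·gr.
Thus h_min = 2r + (1+k)r/2 = r(2 + 1.4/2) = 1.25 × 2.7 ≈ 3.38 m.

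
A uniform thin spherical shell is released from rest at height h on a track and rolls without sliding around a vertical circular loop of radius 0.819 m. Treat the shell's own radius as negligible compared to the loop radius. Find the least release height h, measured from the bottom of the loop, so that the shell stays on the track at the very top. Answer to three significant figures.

With I = (2/3)MR², the ratio k = I/(MR²) is 2/3.
At the top of the loop, the minimum-contact condition is Mg = Mv_top²/r, so v_top² = gr.
With ω = v/R, the kinetic energy at speed v is ½(1+k)Mv² = (5/6)Mv².
Energy conservation from release (height h) to the top (height 2r): Mgh = Mg(2r) + (5/6)M·gr.
Thus h_min = 2r + (1+k)r/2 = r(2 + 1.667/2) = 0.819 × 2.833 ≈ 2.32 m.

h_min ≈ 2.32 m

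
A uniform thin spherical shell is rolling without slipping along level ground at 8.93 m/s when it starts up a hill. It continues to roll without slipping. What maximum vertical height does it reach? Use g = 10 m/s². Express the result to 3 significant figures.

h ≈ 6.65 m

For this body I = (2/3)MR², i.e. k = I/(MR²) = 2/3.
Pure rolling means v = ωR; then KE = ½Mv² + ½I(v/R)² = ½(1+k)Mv² = (5/6)Mv².
All of this converts to potential energy at the highest point: (5/6)Mv₀² = Mgh.
Thus h = (1+k)v₀²/(2g) = 1.667 × 8.93² / (2 × 10) ≈ 6.65 m.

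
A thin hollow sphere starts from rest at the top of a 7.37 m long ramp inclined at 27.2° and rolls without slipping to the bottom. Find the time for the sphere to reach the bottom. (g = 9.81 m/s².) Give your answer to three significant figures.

t ≈ 2.34 s

With I = (2/3)MR², the ratio k = I/(MR²) is 2/3.
Translational: Mg sinθ − f = Ma. Rotational about the CM: fR = Iα = kMRa, so f = kMa.
Hence a = g sinθ/(1+k) = 9.81×sin27.2°/1.667 = 2.69 m/s².
With constant a from rest, t = √(2L/a) = √(2·7.37/2.69) ≈ 2.34 s.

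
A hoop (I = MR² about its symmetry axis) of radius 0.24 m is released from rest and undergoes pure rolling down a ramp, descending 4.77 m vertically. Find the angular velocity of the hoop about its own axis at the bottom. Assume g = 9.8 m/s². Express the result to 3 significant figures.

For this body I = MR², i.e. k = I/(MR²) = 1.
The rolling condition ω = v/R makes the rotational term ½I(v/R)² = ½kMv², so KE_total = ½(1+k)Mv² = Mv².
Energy conservation Mgh = ½(1+k)Mv² gives v = √(2gh/(1+k)) = √(2 × 9.8 × 4.77 / 2) = 6.837 m/s.
The angular speed follows from ω = v/R = 6.837/0.24 ≈ 28.5 rad/s.

ω ≈ 28.5 rad/s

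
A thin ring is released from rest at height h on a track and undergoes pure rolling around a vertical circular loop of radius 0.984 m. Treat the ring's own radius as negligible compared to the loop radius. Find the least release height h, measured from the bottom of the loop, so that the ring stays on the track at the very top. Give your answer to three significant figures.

h_min ≈ 2.95 m

For this body I = MR², i.e. k = I/(MR²) = 1.
At the top of the loop, the minimum-contact condition is Mg = Mv_top²/r, so v_top² = gr.
With ω = v/R, the kinetic energy at speed v is ½(1+k)Mv² = Mv².
Energy conservation from release (height h) to the top (height 2r): Mgh = Mg(2r) + M·gr.
Thus h_min = 2r + (1+k)r/2 = r(2 + 2/2) = 0.984 × 3 ≈ 2.95 m.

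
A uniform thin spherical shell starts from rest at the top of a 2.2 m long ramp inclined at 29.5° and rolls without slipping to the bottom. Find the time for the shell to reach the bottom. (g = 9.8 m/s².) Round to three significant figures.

t ≈ 1.23 s

Here I = (2/3)MR², so the shape factor k = I/(MR²) = 2/3.
Translational: Mg sinθ − f = Ma. Rotational about the CM: fR = Iα = kMRa, so f = kMa.
Hence a = g sinθ/(1+k) = 9.8×sin29.5°/1.667 = 2.895 m/s².
With constant a from rest, t = √(2L/a) = √(2·2.2/2.895) ≈ 1.23 s.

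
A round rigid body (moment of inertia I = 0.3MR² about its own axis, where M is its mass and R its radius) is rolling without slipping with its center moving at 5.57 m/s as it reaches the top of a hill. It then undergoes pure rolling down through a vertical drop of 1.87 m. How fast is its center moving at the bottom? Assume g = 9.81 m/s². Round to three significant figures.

With I = 0.3MR², the ratio k = I/(MR²) is 0.3.
Rolling without slipping gives ω = v/R, so the total kinetic energy is ½Mv² + ½Iω² = ½(1+k)Mv² = (13/20)Mv².
Energy conservation: (13/20)Mv₀² + Mgh = (13/20)Mv², so v² = v₀² + 2gh/(1+k).
v = √(5.57² + 2×9.81×1.87/1.3) = √59.25 ≈ 7.70 m/s.

v ≈ 7.70 m/s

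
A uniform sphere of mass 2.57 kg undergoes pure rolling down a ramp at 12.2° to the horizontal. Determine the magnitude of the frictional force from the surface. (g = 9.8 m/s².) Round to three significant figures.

Here I = (2/5)MR², so the shape factor k = I/(MR²) = 0.4.
Newton's second law down the slope: Mg sinθ − f = Ma. The torque equation fR = Iα (with α = a/R) gives f = kMa.
Combining, a = g sinθ/(1+k) and f = kMa = kMg sinθ/(1+k).
f = 0.4 × 2.57 × 9.8 × sin12.2° / 1.4 ≈ 1.52 N.

f ≈ 1.52 N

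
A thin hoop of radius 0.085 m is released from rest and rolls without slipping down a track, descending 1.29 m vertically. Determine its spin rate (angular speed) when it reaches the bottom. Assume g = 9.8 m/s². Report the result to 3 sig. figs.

ω ≈ 41.8 rad/s

With I = MR², the ratio k = I/(MR²) is 1.
The rolling condition ω = v/R makes the rotational term ½I(v/R)² = ½kMv², so KE_total = ½(1+k)Mv² = Mv².
Energy conservation Mgh = ½(1+k)Mv² gives v = √(2gh/(1+k)) = √(2 × 9.8 × 1.29 / 2) = 3.556 m/s.
Then ω = v/R = 3.556 / 0.085 ≈ 41.8 rad/s.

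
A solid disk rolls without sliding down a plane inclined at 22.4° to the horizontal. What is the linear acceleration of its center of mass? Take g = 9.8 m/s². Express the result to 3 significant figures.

a ≈ 2.49 m/s²

With I = (1/2)MR², the ratio k = I/(MR²) is 0.5.
Newton's second law down the slope: Mg sinθ − f = Ma. The torque equation fR = Iα (with α = a/R) gives f = kMa.
Eliminating f: Mg sinθ = (1+k)Ma, so a = g sinθ/(1+k) = 9.8 × sin22.4° / 1.5 ≈ 2.49 m/s².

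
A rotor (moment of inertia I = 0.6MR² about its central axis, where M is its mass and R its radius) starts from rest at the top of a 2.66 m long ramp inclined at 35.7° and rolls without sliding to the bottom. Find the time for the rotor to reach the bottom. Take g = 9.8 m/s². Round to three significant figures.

t ≈ 1.22 s

For this body I = 0.6MR², i.e. k = I/(MR²) = 0.6.
Translational: Mg sinθ − f = Ma. Rotational about the CM: fR = Iα = kMRa, so f = kMa.
Hence a = g sinθ/(1+k) = 9.8×sin35.7°/1.6 = 3.574 m/s².
With constant a from rest, t = √(2L/a) = √(2·2.66/3.574) ≈ 1.22 s.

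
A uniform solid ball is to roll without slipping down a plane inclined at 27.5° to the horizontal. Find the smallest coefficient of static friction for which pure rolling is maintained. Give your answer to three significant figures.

For this body I = (2/5)MR², i.e. k = I/(MR²) = 0.4.
Newton's second law down the slope: Mg sinθ − f = Ma. The torque equation fR = Iα (with α = a/R) gives f = kMa.
These give a = g sinθ/(1+k) and the required friction f = kMg sinθ/(1+k).
The normal force is N = Mg cosθ, so μ_min = f/N = k tanθ/(1+k).
μ_min = 0.4 × tan27.5° / 1.4 ≈ 0.149.

μ_min ≈ 0.149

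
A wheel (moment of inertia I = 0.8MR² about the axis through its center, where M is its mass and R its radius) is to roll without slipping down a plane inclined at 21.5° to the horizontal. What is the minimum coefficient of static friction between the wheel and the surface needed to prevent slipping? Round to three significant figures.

The moment of inertia is 0.8MR², giving k ≡ I/(MR²) = 0.8.
Along the incline Mg sinθ − f = Ma, and torque about the center fR = Iα = kMR²(a/R) gives f = kMa.
These give a = g sinθ/(1+k) and the required friction f = kMg sinθ/(1+k).
The normal force is N = Mg cosθ, so μ_min = f/N = k tanθ/(1+k).
μ_min = 0.8 × tan21.5° / 1.8 ≈ 0.175.

μ_min ≈ 0.175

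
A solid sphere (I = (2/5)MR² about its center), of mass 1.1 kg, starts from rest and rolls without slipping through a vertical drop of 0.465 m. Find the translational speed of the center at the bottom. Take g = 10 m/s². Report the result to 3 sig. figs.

For this body I = (2/5)MR², i.e. k = I/(MR²) = 0.4.
The rolling condition ω = v/R makes the rotational term ½I(v/R)² = ½kMv², so KE_total = ½(1+k)Mv² = (7/10)Mv².
Energy conservation: Mgh = (7/10)Mv², so v = √(2gh/(1+k)) = √(2 × 10 × 0.465 / 1.4) ≈ 2.58 m/s.

v ≈ 2.58 m/s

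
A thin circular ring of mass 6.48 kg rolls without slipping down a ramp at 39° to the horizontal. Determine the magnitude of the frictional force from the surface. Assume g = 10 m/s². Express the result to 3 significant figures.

For this body I = MR², i.e. k = I/(MR²) = 1.
Along the incline Mg sinθ − f = Ma, and torque about the center fR = Iα = kMR²(a/R) gives f = kMa.
Combining, a = g sinθ/(1+k) and f = kMa = kMg sinθ/(1+k).
f = 1 × 6.48 × 10 × sin39° / 2 ≈ 20.4 N.

f ≈ 20.4 N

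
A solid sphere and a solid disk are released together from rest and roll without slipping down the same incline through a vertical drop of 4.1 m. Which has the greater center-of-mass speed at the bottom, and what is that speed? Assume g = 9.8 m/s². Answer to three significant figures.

the solid sphere, at v ≈ 7.58 m/s

For rolling without slipping, Mgh = ½(1+k)Mv² where k = I/(MR²), so v = √(2gh/(1+k)).
Solid sphere: k = 0.4, giving v = √(2×9.8×4.1/1.4) = 7.576 m/s.
Solid disk: k = 0.5, giving v = √(2×9.8×4.1/1.5) = 7.319 m/s.
The smaller k wins: the solid sphere, at ≈ 7.58 m/s.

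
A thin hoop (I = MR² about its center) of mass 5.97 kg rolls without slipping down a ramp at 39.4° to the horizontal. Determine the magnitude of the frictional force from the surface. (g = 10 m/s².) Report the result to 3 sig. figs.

f ≈ 18.9 N

The moment of inertia is MR², giving k ≡ I/(MR²) = 1.
Newton's second law down the slope: Mg sinθ − f = Ma. The torque equation fR = Iα (with α = a/R) gives f = kMa.
Combining, a = g sinθ/(1+k) and f = kMa = kMg sinθ/(1+k).
f = 1 × 5.97 × 10 × sin39.4° / 2 ≈ 18.9 N.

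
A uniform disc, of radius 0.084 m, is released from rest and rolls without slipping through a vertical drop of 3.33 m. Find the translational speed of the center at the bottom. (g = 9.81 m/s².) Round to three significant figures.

For this body I = (1/2)MR², i.e. k = I/(MR²) = 0.5.
Pure rolling means v = ωR; then KE = ½Mv² + ½I(v/R)² = ½(1+k)Mv² = (3/4)Mv².
Setting Mgh = (3/4)Mv² gives v = √(2gh/(1+k)) = √(2·9.81·3.33/1.5) ≈ 6.60 m/s.

v ≈ 6.60 m/s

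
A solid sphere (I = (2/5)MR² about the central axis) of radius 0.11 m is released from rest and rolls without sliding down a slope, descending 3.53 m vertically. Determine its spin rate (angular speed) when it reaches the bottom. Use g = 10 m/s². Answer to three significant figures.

For this body I = (2/5)MR², i.e. k = I/(MR²) = 0.4.
Rolling without slipping gives ω = v/R, so the total kinetic energy is ½Mv² + ½Iω² = ½(1+k)Mv² = (7/10)Mv².
Energy conservation Mgh = ½(1+k)Mv² gives v = √(2gh/(1+k)) = √(2 × 10 × 3.53 / 1.4) = 7.101 m/s.
Then ω = v/R = 7.101 / 0.11 ≈ 64.6 rad/s.

ω ≈ 64.6 rad/s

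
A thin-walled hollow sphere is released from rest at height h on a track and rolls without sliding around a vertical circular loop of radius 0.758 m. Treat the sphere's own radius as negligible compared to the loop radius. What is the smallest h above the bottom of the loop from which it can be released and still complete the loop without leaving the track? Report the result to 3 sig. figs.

h_min ≈ 2.15 m

The moment of inertia is (2/3)MR², giving k ≡ I/(MR²) = 2/3.
At the top of the loop, the minimum-contact condition is Mg = Mv_top²/r, so v_top² = gr.
With ω = v/R, the kinetic energy at speed v is ½(1+k)Mv² = (5/6)Mv².
Energy conservation from release (height h) to the top (height 2r): Mgh = Mg(2r) + (5/6)M·gr.
Thus h_min = 2r + (1+k)r/2 = r(2 + 1.667/2) = 0.758 × 2.833 ≈ 2.15 m.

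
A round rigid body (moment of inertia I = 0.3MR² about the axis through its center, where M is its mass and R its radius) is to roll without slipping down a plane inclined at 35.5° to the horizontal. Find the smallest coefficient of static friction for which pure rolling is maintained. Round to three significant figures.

For this body I = 0.3MR², i.e. k = I/(MR²) = 0.3.
Newton's second law down the slope: Mg sinθ − f = Ma. The torque equation fR = Iα (with α = a/R) gives f = kMa.
These give a = g sinθ/(1+k) and the required friction f = kMg sinθ/(1+k).
The normal force is N = Mg cosθ, so μ_min = f/N = k tanθ/(1+k).
μ_min = 0.3 × tan35.5° / 1.3 ≈ 0.165.

μ_min ≈ 0.165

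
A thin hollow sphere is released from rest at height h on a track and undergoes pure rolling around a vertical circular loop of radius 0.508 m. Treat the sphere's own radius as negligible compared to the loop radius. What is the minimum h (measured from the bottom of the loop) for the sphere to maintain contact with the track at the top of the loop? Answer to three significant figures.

h_min ≈ 1.44 m

With I = (2/3)MR², the ratio k = I/(MR²) is 2/3.
At the top, contact is just lost when gravity alone supplies the centripetal force: Mg = Mv_top²/r, i.e. v_top² = gr.
With ω = v/R, the kinetic energy at speed v is ½(1+k)Mv² = (5/6)Mv².
Energy conservation from release (height h) to the top (height 2r): Mgh = Mg(2r) + (5/6)M·gr.
Thus h_min = 2r + (1+k)r/2 = r(2 + 1.667/2) = 0.508 × 2.833 ≈ 1.44 m.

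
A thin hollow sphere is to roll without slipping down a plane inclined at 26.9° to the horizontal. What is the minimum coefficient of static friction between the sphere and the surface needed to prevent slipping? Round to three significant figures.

μ_min ≈ 0.203

Here I = (2/3)MR², so the shape factor k = I/(MR²) = 2/3.
Along the incline Mg sinθ − f = Ma, and torque about the center fR = Iα = kMR²(a/R) gives f = kMa.
These give a = g sinθ/(1+k) and the required friction f = kMg sinθ/(1+k).
The normal force is N = Mg cosθ, so μ_min = f/N = k tanθ/(1+k).
μ_min = (2/3) × tan26.9° / 1.667 ≈ 0.203.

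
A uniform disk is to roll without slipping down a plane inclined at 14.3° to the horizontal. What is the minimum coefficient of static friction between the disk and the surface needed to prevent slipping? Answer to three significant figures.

μ_min ≈ 0.0850

Here I = (1/2)MR², so the shape factor k = I/(MR²) = 0.5.
Newton's second law down the slope: Mg sinθ − f = Ma. The torque equation fR = Iα (with α = a/R) gives f = kMa.
These give a = g sinθ/(1+k) and the required friction f = kMg sinθ/(1+k).
With N = Mg cosθ, the no-slip condition f ≤ μN gives μ_min = f/N = k tanθ/(1+k).
μ_min = 0.5 × tan14.3° / 1.5 ≈ 0.0850.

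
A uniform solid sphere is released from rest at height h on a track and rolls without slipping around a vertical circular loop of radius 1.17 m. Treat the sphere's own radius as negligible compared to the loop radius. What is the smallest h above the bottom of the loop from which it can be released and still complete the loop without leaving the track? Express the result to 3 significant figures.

Here I = (2/5)MR², so the shape factor k = I/(MR²) = 0.4.
At the top of the loop, the minimum-contact condition is Mg = Mv_top²/r, so v_top² = gr.
With ω = v/R, the kinetic energy at speed v is ½(1+k)Mv² = (7/10)Mv².
Energy conservation from release (height h) to the top (height 2r): Mgh = Mg(2r) + (7/10)M·gr.
Thus h_min = 2r + (1+k)r/2 = r(2 + 1.4/2) = 1.17 × 2.7 ≈ 3.16 m.

h_min ≈ 3.16 m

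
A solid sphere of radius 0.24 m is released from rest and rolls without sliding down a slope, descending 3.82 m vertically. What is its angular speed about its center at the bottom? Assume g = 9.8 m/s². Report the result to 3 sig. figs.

Here I = (2/5)MR², so the shape factor k = I/(MR²) = 0.4.
Since it rolls without slipping, ω = v/R and KE = ½Mv² + ½Iω² = ½(1+k)Mv² = (7/10)Mv².
Energy conservation Mgh = ½(1+k)Mv² gives v = √(2gh/(1+k)) = √(2 × 9.8 × 3.82 / 1.4) = 7.313 m/s.
Then ω = v/R = 7.313 / 0.24 ≈ 30.5 rad/s.

ω ≈ 30.5 rad/s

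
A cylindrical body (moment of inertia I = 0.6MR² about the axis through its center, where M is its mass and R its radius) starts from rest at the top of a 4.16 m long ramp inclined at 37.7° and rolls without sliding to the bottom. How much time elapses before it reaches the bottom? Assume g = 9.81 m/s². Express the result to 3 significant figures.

t ≈ 1.49 s

With I = 0.6MR², the ratio k = I/(MR²) is 0.6.
Along the incline Mg sinθ − f = Ma, and torque about the center fR = Iα = kMR²(a/R) gives f = kMa.
Hence a = g sinθ/(1+k) = 9.81×sin37.7°/1.6 = 3.749 m/s².
With constant a from rest, t = √(2L/a) = √(2·4.16/3.749) ≈ 1.49 s.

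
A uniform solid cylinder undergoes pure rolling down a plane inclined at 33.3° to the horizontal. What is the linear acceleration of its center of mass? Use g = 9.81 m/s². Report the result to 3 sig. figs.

a ≈ 3.59 m/s²

Here I = (1/2)MR², so the shape factor k = I/(MR²) = 0.5.
Along the incline Mg sinθ − f = Ma, and torque about the center fR = Iα = kMR²(a/R) gives f = kMa.
Eliminating f: Mg sinθ = (1+k)Ma, so a = g sinθ/(1+k) = 9.81 × sin33.3° / 1.5 ≈ 3.59 m/s².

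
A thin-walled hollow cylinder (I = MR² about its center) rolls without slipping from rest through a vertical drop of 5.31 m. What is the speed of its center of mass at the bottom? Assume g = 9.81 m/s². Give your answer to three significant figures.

With I = MR², the ratio k = I/(MR²) is 1.
The rolling condition ω = v/R makes the rotational term ½I(v/R)² = ½kMv², so KE_total = ½(1+k)Mv² = Mv².
Energy conservation: Mgh = Mv², so v = √(2gh/(1+k)) = √(2 × 9.81 × 5.31 / 2) ≈ 7.22 m/s.

v ≈ 7.22 m/s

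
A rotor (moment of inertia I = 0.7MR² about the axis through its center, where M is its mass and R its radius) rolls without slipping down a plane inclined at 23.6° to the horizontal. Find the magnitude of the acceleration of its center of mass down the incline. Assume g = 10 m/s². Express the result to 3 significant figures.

a ≈ 2.35 m/s²

For this body I = 0.7MR², i.e. k = I/(MR²) = 0.7.
Translational: Mg sinθ − f = Ma. Rotational about the CM: fR = Iα = kMRa, so f = kMa.
Eliminating f: Mg sinθ = (1+k)Ma, so a = g sinθ/(1+k) = 10 × sin23.6° / 1.7 ≈ 2.35 m/s².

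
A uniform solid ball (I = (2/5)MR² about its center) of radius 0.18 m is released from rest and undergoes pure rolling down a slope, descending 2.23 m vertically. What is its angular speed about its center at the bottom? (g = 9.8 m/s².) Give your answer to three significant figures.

ω ≈ 31.0 rad/s

With I = (2/5)MR², the ratio k = I/(MR²) is 0.4.
Rolling without slipping gives ω = v/R, so the total kinetic energy is ½Mv² + ½Iω² = ½(1+k)Mv² = (7/10)Mv².
Energy conservation Mgh = ½(1+k)Mv² gives v = √(2gh/(1+k)) = √(2 × 9.8 × 2.23 / 1.4) = 5.587 m/s.
Then ω = v/R = 5.587 / 0.18 ≈ 31.0 rad/s.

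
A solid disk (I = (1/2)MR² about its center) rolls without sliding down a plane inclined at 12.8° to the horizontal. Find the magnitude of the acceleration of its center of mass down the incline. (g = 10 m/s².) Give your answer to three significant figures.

With I = (1/2)MR², the ratio k = I/(MR²) is 0.5.
Newton's second law down the slope: Mg sinθ − f = Ma. The torque equation fR = Iα (with α = a/R) gives f = kMa.
Eliminating f: Mg sinθ = (1+k)Ma, so a = g sinθ/(1+k) = 10 × sin12.8° / 1.5 ≈ 1.48 m/s².

a ≈ 1.48 m/s²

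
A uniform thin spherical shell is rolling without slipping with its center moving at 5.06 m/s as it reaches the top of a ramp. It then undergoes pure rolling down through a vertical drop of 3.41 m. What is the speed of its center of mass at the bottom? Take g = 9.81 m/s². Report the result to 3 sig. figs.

The moment of inertia is (2/3)MR², giving k ≡ I/(MR²) = 2/3.
Pure rolling means v = ωR; then KE = ½Mv² + ½I(v/R)² = ½(1+k)Mv² = (5/6)Mv².
Conserving energy between top and bottom: (5/6)Mv² = (5/6)Mv₀² + Mgh, hence v² = v₀² + 2gh/(1+k).
v = √(5.06² + 2×9.81×3.41/1.667) = √65.75 ≈ 8.11 m/s.

v ≈ 8.11 m/s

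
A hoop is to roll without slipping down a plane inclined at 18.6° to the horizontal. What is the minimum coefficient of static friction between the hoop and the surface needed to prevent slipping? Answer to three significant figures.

With I = MR², the ratio k = I/(MR²) is 1.
Translational: Mg sinθ − f = Ma. Rotational about the CM: fR = Iα = kMRa, so f = kMa.
These give a = g sinθ/(1+k) and the required friction f = kMg sinθ/(1+k).
The normal force is N = Mg cosθ, so μ_min = f/N = k tanθ/(1+k).
μ_min = 1 × tan18.6° / 2 ≈ 0.168.

μ_min ≈ 0.168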